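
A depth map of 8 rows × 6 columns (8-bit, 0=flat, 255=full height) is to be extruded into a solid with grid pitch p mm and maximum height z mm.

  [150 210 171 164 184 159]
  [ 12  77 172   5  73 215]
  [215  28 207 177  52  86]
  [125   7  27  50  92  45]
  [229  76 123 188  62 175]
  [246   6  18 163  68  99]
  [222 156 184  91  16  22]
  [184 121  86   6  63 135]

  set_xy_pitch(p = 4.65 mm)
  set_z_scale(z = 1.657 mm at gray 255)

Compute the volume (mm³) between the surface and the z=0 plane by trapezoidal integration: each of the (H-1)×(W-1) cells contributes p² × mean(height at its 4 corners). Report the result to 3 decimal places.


height_mm = gray/255 × 1.657; cell vol = 4.65² × mean(4 corners)
unit = 4.65² × 1.657 / (4×255) = 0.035126 mm³ per gray-sum
row 0: Σ corner-gray over 5 cells = 2648  → 93.0136
row 1: Σ corner-gray over 5 cells = 2110  → 74.1158
row 2: Σ corner-gray over 5 cells = 1751  → 61.5056
row 3: Σ corner-gray over 5 cells = 1824  → 64.0698
row 4: Σ corner-gray over 5 cells = 2157  → 75.7667
row 5: Σ corner-gray over 5 cells = 1993  → 70.0060
row 6: Σ corner-gray over 5 cells = 2009  → 70.5681
Σ rows: total corner-gray = 14492  → 509.0455 mm³

509.045


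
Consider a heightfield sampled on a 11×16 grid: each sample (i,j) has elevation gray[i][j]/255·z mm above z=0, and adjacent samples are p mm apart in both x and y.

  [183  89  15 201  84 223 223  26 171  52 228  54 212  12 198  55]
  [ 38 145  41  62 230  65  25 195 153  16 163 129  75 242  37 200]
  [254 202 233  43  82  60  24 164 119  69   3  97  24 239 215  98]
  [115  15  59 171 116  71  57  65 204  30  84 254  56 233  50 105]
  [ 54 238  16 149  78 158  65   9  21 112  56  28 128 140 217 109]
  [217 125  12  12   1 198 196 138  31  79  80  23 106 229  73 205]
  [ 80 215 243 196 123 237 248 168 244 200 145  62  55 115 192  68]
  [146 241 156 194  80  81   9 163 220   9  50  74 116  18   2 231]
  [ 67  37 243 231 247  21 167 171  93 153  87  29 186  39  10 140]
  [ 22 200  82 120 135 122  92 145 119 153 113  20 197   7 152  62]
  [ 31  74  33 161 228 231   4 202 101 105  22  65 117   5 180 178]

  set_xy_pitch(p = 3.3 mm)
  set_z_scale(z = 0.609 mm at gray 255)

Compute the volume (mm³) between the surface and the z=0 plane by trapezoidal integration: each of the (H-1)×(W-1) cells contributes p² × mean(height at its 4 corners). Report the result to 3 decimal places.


height_mm = gray/255 × 0.609; cell vol = 3.3² × mean(4 corners)
unit = 3.3² × 0.609 / (4×255) = 0.00650197 mm³ per gray-sum
row 0: Σ corner-gray over 15 cells = 7208  → 46.8662
row 1: Σ corner-gray over 15 cells = 6894  → 44.8246
row 2: Σ corner-gray over 15 cells = 6650  → 43.2381
row 3: Σ corner-gray over 15 cells = 6143  → 39.9416
row 4: Σ corner-gray over 15 cells = 6021  → 39.1484
row 5: Σ corner-gray over 15 cells = 8062  → 52.4189
row 6: Σ corner-gray over 15 cells = 8237  → 53.5567
row 7: Σ corner-gray over 15 cells = 6838  → 44.4605
row 8: Σ corner-gray over 15 cells = 7033  → 45.7284
row 9: Σ corner-gray over 15 cells = 6663  → 43.3226
Σ rows: total corner-gray = 69749  → 453.5059 mm³

453.506


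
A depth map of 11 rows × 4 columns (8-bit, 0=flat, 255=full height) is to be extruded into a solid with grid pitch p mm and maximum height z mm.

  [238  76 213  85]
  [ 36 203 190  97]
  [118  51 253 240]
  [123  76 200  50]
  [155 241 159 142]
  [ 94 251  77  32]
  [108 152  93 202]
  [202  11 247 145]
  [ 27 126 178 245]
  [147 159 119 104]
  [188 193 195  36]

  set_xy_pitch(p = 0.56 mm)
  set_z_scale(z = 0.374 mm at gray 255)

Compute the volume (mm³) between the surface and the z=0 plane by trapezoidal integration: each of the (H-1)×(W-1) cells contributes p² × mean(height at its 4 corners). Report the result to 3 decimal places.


height_mm = gray/255 × 0.374; cell vol = 0.56² × mean(4 corners)
unit = 0.56² × 0.374 / (4×255) = 0.000114987 mm³ per gray-sum
row 0: Σ corner-gray over 3 cells = 1820  → 0.2093
row 1: Σ corner-gray over 3 cells = 1885  → 0.2167
row 2: Σ corner-gray over 3 cells = 1691  → 0.1944
row 3: Σ corner-gray over 3 cells = 1822  → 0.2095
row 4: Σ corner-gray over 3 cells = 1879  → 0.2161
row 5: Σ corner-gray over 3 cells = 1582  → 0.1819
row 6: Σ corner-gray over 3 cells = 1663  → 0.1912
row 7: Σ corner-gray over 3 cells = 1743  → 0.2004
row 8: Σ corner-gray over 3 cells = 1687  → 0.1940
row 9: Σ corner-gray over 3 cells = 1807  → 0.2078
Σ rows: total corner-gray = 17579  → 2.0214 mm³

2.021


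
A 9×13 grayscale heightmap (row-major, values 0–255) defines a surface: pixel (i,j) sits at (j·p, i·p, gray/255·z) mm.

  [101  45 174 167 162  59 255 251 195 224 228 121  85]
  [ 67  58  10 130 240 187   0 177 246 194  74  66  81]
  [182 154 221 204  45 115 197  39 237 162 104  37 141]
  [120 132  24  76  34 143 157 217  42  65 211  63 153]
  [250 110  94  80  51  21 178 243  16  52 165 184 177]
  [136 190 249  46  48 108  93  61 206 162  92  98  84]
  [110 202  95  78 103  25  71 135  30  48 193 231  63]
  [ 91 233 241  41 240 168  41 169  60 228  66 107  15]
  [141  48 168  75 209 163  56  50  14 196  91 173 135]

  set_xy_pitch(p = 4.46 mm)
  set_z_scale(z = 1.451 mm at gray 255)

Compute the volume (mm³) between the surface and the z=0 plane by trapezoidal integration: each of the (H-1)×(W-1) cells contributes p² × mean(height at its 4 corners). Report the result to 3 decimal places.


1349.813

height_mm = gray/255 × 1.451; cell vol = 4.46² × mean(4 corners)
unit = 4.46² × 1.451 / (4×255) = 0.0282968 mm³ per gray-sum
row 0: Σ corner-gray over 12 cells = 6860  → 194.1159
row 1: Σ corner-gray over 12 cells = 6265  → 177.2793
row 2: Σ corner-gray over 12 cells = 5954  → 168.4790
row 3: Σ corner-gray over 12 cells = 5416  → 153.2553
row 4: Σ corner-gray over 12 cells = 5741  → 162.4518
row 5: Σ corner-gray over 12 cells = 5521  → 156.2265
row 6: Σ corner-gray over 12 cells = 5889  → 166.6397
row 7: Σ corner-gray over 12 cells = 6056  → 171.3653
Σ rows: total corner-gray = 47702  → 1349.8128 mm³


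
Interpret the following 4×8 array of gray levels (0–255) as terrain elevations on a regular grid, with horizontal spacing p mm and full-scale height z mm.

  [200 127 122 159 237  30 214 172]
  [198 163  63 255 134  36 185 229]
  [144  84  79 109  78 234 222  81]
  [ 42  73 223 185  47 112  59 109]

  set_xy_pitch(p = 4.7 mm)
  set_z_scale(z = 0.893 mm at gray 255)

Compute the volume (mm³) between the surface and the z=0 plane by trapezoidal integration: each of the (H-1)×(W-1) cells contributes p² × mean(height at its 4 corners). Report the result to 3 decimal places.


223.778

height_mm = gray/255 × 0.893; cell vol = 4.7² × mean(4 corners)
unit = 4.7² × 0.893 / (4×255) = 0.0193396 mm³ per gray-sum
row 0: Σ corner-gray over 7 cells = 4249  → 82.1739
row 1: Σ corner-gray over 7 cells = 3936  → 76.1206
row 2: Σ corner-gray over 7 cells = 3386  → 65.4838
Σ rows: total corner-gray = 11571  → 223.7783 mm³


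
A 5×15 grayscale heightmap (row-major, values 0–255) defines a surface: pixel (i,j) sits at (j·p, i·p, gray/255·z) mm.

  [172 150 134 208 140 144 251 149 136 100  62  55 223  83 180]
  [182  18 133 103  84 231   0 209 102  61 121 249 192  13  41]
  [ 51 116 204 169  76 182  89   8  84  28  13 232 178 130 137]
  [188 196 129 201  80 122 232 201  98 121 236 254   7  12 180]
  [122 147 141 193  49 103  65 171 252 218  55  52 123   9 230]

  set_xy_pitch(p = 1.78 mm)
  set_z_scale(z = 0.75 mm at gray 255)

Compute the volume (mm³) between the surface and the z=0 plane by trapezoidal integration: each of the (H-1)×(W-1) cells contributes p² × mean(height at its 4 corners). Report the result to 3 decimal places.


height_mm = gray/255 × 0.75; cell vol = 1.78² × mean(4 corners)
unit = 1.78² × 0.75 / (4×255) = 0.00232971 mm³ per gray-sum
row 0: Σ corner-gray over 14 cells = 7277  → 16.9533
row 1: Σ corner-gray over 14 cells = 6461  → 15.0522
row 2: Σ corner-gray over 14 cells = 7352  → 17.1280
row 3: Σ corner-gray over 14 cells = 7654  → 17.8316
Σ rows: total corner-gray = 28744  → 66.9651 mm³

66.965


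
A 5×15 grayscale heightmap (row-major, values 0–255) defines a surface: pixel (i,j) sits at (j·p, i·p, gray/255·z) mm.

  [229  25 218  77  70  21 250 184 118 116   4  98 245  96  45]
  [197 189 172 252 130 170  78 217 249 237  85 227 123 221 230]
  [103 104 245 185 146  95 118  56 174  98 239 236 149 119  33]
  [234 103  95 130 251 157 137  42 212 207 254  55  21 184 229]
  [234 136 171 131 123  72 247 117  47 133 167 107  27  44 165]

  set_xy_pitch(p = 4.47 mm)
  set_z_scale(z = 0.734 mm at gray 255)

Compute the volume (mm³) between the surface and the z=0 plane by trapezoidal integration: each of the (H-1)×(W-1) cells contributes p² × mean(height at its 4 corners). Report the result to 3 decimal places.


481.116

height_mm = gray/255 × 0.734; cell vol = 4.47² × mean(4 corners)
unit = 4.47² × 0.734 / (4×255) = 0.0143784 mm³ per gray-sum
row 0: Σ corner-gray over 14 cells = 8445  → 121.4257
row 1: Σ corner-gray over 14 cells = 9191  → 132.1520
row 2: Σ corner-gray over 14 cells = 8223  → 118.2337
row 3: Σ corner-gray over 14 cells = 7602  → 109.3047
Σ rows: total corner-gray = 33461  → 481.1161 mm³


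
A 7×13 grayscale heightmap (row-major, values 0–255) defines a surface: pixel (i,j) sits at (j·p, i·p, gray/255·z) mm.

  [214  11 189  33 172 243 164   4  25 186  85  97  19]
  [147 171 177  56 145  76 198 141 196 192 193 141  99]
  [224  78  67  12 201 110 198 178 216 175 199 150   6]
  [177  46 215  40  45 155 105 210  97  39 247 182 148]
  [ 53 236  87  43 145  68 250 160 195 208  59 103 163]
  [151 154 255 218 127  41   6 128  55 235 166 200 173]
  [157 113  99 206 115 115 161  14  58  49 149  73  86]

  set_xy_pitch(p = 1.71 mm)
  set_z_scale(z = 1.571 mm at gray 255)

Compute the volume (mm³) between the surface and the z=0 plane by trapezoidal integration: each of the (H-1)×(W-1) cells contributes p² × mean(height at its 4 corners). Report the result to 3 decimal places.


175.824

height_mm = gray/255 × 1.571; cell vol = 1.71² × mean(4 corners)
unit = 1.71² × 1.571 / (4×255) = 0.00450369 mm³ per gray-sum
row 0: Σ corner-gray over 12 cells = 6269  → 28.2336
row 1: Σ corner-gray over 12 cells = 7016  → 31.5979
row 2: Σ corner-gray over 12 cells = 6485  → 29.2064
row 3: Σ corner-gray over 12 cells = 6411  → 28.8731
row 4: Σ corner-gray over 12 cells = 6818  → 30.7061
row 5: Σ corner-gray over 12 cells = 6041  → 27.2068
Σ rows: total corner-gray = 39040  → 175.8240 mm³


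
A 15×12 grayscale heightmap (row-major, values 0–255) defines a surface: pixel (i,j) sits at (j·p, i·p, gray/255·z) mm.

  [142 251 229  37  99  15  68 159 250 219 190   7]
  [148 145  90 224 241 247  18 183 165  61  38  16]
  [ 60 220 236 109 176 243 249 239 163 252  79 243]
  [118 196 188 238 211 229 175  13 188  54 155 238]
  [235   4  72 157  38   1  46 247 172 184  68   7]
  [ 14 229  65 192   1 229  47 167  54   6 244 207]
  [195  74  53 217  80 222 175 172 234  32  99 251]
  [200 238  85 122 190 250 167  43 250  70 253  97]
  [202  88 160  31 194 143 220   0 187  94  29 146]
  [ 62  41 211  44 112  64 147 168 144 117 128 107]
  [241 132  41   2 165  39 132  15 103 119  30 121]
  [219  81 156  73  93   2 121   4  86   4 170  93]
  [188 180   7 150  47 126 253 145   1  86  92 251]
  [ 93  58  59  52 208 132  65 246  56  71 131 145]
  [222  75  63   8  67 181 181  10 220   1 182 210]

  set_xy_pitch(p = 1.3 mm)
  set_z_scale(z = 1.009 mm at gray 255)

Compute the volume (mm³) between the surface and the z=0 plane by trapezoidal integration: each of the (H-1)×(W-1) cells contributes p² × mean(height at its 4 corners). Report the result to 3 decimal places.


131.570

height_mm = gray/255 × 1.009; cell vol = 1.3² × mean(4 corners)
unit = 1.3² × 1.009 / (4×255) = 0.00167177 mm³ per gray-sum
row 0: Σ corner-gray over 11 cells = 6171  → 10.3165
row 1: Σ corner-gray over 11 cells = 7223  → 12.0752
row 2: Σ corner-gray over 11 cells = 7885  → 13.1819
row 3: Σ corner-gray over 11 cells = 5870  → 9.8133
row 4: Σ corner-gray over 11 cells = 4909  → 8.2067
row 5: Σ corner-gray over 11 cells = 5851  → 9.7816
row 6: Σ corner-gray over 11 cells = 6795  → 11.3597
row 7: Σ corner-gray over 11 cells = 6273  → 10.4870
row 8: Σ corner-gray over 11 cells = 5161  → 8.6280
row 9: Σ corner-gray over 11 cells = 4439  → 7.4210
row 10: Σ corner-gray over 11 cells = 3810  → 6.3695
row 11: Σ corner-gray over 11 cells = 4505  → 7.5313
row 12: Σ corner-gray over 11 cells = 5007  → 8.3706
row 13: Σ corner-gray over 11 cells = 4802  → 8.0279
Σ rows: total corner-gray = 78701  → 131.5703 mm³


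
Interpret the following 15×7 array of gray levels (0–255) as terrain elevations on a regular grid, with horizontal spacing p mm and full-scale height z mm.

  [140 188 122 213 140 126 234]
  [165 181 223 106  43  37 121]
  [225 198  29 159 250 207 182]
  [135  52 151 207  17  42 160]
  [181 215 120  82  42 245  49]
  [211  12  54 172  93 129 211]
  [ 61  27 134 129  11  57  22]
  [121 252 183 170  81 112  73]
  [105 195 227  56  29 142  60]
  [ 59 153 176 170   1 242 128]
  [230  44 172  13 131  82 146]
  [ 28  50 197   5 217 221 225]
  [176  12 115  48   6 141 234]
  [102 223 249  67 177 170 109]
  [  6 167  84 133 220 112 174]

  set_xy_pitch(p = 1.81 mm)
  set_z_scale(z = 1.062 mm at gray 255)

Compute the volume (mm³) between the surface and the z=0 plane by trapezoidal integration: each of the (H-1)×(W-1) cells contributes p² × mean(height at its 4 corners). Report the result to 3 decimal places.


height_mm = gray/255 × 1.062; cell vol = 1.81² × mean(4 corners)
unit = 1.81² × 1.062 / (4×255) = 0.003411 mm³ per gray-sum
row 0: Σ corner-gray over 6 cells = 3418  → 11.6588
row 1: Σ corner-gray over 6 cells = 3559  → 12.1397
row 2: Σ corner-gray over 6 cells = 3326  → 11.3450
row 3: Σ corner-gray over 6 cells = 2871  → 9.7930
row 4: Σ corner-gray over 6 cells = 2980  → 10.1648
row 5: Σ corner-gray over 6 cells = 2141  → 7.3029
row 6: Σ corner-gray over 6 cells = 2589  → 8.8311
row 7: Σ corner-gray over 6 cells = 3253  → 11.0960
row 8: Σ corner-gray over 6 cells = 3134  → 10.6901
row 9: Σ corner-gray over 6 cells = 2931  → 9.9976
row 10: Σ corner-gray over 6 cells = 2893  → 9.8680
row 11: Σ corner-gray over 6 cells = 2687  → 9.1654
row 12: Σ corner-gray over 6 cells = 3037  → 10.3592
row 13: Σ corner-gray over 6 cells = 3595  → 12.2625
Σ rows: total corner-gray = 42414  → 144.6741 mm³

144.674


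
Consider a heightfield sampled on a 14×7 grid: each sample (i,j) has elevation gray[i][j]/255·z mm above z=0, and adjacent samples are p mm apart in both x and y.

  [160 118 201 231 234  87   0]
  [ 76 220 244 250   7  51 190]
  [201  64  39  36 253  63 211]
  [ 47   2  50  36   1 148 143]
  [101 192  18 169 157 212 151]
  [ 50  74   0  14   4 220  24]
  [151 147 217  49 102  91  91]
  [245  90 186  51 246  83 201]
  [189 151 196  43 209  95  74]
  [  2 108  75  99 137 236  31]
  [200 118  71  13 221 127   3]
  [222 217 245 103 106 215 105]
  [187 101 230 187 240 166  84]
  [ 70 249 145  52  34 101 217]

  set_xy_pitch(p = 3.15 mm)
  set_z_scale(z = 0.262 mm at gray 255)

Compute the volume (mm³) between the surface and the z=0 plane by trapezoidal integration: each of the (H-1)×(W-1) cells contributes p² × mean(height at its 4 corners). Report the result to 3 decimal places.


100.137

height_mm = gray/255 × 0.262; cell vol = 3.15² × mean(4 corners)
unit = 3.15² × 0.262 / (4×255) = 0.00254872 mm³ per gray-sum
row 0: Σ corner-gray over 6 cells = 3712  → 9.4609
row 1: Σ corner-gray over 6 cells = 3132  → 7.9826
row 2: Σ corner-gray over 6 cells = 1986  → 5.0618
row 3: Σ corner-gray over 6 cells = 2412  → 6.1475
row 4: Σ corner-gray over 6 cells = 2446  → 6.2342
row 5: Σ corner-gray over 6 cells = 2152  → 5.4848
row 6: Σ corner-gray over 6 cells = 3212  → 8.1865
row 7: Σ corner-gray over 6 cells = 3409  → 8.6886
row 8: Σ corner-gray over 6 cells = 2994  → 7.6309
row 9: Σ corner-gray over 6 cells = 2646  → 6.7439
row 10: Σ corner-gray over 6 cells = 3402  → 8.6707
row 11: Σ corner-gray over 6 cells = 4218  → 10.7505
row 12: Σ corner-gray over 6 cells = 3568  → 9.0938
Σ rows: total corner-gray = 39289  → 100.1367 mm³


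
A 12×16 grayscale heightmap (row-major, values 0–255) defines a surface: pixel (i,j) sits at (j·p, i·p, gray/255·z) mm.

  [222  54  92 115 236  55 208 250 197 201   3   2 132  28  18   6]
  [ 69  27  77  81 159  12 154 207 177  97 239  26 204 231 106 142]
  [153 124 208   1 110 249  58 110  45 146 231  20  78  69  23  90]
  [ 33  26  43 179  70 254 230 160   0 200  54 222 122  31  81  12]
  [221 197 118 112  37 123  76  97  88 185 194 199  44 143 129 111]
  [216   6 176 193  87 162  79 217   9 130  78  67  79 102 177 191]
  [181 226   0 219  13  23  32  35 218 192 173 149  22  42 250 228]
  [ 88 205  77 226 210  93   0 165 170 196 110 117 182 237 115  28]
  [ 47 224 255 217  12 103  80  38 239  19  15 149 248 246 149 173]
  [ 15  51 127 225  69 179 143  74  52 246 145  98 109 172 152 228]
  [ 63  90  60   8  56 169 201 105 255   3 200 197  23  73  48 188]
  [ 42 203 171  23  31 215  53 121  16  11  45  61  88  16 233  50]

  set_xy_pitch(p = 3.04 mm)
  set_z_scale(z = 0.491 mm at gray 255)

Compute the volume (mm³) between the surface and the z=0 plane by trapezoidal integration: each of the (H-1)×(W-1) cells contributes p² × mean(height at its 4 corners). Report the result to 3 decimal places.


356.310

height_mm = gray/255 × 0.491; cell vol = 3.04² × mean(4 corners)
unit = 3.04² × 0.491 / (4×255) = 0.00444865 mm³ per gray-sum
row 0: Σ corner-gray over 15 cells = 7215  → 32.0970
row 1: Σ corner-gray over 15 cells = 6992  → 31.1050
row 2: Σ corner-gray over 15 cells = 6576  → 29.2543
row 3: Σ corner-gray over 15 cells = 7205  → 32.0525
row 4: Σ corner-gray over 15 cells = 7347  → 32.6843
row 5: Σ corner-gray over 15 cells = 7128  → 31.7100
row 6: Σ corner-gray over 15 cells = 7919  → 35.2289
row 7: Σ corner-gray over 15 cells = 8530  → 37.9470
row 8: Σ corner-gray over 15 cells = 8135  → 36.1898
row 9: Σ corner-gray over 15 cells = 7154  → 31.8257
row 10: Σ corner-gray over 15 cells = 5893  → 26.2159
Σ rows: total corner-gray = 80094  → 356.3104 mm³


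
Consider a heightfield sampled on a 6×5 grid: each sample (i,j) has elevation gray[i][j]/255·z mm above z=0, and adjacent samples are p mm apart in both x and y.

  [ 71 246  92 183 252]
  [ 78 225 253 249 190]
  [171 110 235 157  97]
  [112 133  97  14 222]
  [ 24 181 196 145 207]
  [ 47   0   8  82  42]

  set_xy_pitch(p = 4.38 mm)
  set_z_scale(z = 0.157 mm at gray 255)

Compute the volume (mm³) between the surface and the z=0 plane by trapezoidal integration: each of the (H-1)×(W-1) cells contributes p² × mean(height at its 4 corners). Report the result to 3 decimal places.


34.891

height_mm = gray/255 × 0.157; cell vol = 4.38² × mean(4 corners)
unit = 4.38² × 0.157 / (4×255) = 0.00295289 mm³ per gray-sum
row 0: Σ corner-gray over 4 cells = 3087  → 9.1156
row 1: Σ corner-gray over 4 cells = 2994  → 8.8410
row 2: Σ corner-gray over 4 cells = 2094  → 6.1834
row 3: Σ corner-gray over 4 cells = 2097  → 6.1922
row 4: Σ corner-gray over 4 cells = 1544  → 4.5593
Σ rows: total corner-gray = 11816  → 34.8914 mm³


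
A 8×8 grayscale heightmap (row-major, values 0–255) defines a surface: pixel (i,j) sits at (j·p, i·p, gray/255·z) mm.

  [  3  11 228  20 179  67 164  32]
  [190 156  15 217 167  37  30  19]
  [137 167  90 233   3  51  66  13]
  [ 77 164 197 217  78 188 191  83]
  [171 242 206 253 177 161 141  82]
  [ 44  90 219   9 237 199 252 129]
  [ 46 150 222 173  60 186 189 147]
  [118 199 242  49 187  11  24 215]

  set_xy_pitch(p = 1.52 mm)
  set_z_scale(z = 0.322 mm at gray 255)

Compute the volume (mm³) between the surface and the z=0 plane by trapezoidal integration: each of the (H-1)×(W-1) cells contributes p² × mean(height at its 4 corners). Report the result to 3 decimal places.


19.793

height_mm = gray/255 × 0.322; cell vol = 1.52² × mean(4 corners)
unit = 1.52² × 0.322 / (4×255) = 0.000729362 mm³ per gray-sum
row 0: Σ corner-gray over 7 cells = 2826  → 2.0612
row 1: Σ corner-gray over 7 cells = 2823  → 2.0590
row 2: Σ corner-gray over 7 cells = 3600  → 2.6257
row 3: Σ corner-gray over 7 cells = 4843  → 3.5323
row 4: Σ corner-gray over 7 cells = 4798  → 3.4995
row 5: Σ corner-gray over 7 cells = 4338  → 3.1640
row 6: Σ corner-gray over 7 cells = 3910  → 2.8518
Σ rows: total corner-gray = 27138  → 19.7934 mm³


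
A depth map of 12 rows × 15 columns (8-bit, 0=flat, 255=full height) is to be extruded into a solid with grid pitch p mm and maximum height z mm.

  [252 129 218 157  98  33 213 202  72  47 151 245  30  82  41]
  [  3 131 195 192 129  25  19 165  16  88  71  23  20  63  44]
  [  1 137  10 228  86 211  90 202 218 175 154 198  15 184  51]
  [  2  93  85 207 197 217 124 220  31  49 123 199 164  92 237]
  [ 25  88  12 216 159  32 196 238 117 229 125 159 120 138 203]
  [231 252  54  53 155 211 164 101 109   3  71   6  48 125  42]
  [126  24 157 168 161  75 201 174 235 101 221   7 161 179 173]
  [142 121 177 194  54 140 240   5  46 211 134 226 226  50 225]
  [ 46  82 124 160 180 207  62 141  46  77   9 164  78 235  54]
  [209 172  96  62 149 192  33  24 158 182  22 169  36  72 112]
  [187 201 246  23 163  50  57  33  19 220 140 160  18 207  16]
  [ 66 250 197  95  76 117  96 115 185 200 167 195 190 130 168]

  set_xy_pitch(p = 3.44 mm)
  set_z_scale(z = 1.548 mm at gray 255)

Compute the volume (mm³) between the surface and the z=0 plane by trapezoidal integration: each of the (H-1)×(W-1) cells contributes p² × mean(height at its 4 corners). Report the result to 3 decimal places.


1381.083

height_mm = gray/255 × 1.548; cell vol = 3.44² × mean(4 corners)
unit = 3.44² × 1.548 / (4×255) = 0.0179592 mm³ per gray-sum
row 0: Σ corner-gray over 14 cells = 5968  → 107.1807
row 1: Σ corner-gray over 14 cells = 6189  → 111.1497
row 2: Σ corner-gray over 14 cells = 7709  → 138.4477
row 3: Σ corner-gray over 14 cells = 7727  → 138.7710
row 4: Σ corner-gray over 14 cells = 6863  → 123.2542
row 5: Σ corner-gray over 14 cells = 7004  → 125.7864
row 6: Σ corner-gray over 14 cells = 8042  → 144.4281
row 7: Σ corner-gray over 14 cells = 7245  → 130.1146
row 8: Σ corner-gray over 14 cells = 6285  → 112.8737
row 9: Σ corner-gray over 14 cells = 6332  → 113.7178
row 10: Σ corner-gray over 14 cells = 7537  → 135.3587
Σ rows: total corner-gray = 76901  → 1381.0826 mm³


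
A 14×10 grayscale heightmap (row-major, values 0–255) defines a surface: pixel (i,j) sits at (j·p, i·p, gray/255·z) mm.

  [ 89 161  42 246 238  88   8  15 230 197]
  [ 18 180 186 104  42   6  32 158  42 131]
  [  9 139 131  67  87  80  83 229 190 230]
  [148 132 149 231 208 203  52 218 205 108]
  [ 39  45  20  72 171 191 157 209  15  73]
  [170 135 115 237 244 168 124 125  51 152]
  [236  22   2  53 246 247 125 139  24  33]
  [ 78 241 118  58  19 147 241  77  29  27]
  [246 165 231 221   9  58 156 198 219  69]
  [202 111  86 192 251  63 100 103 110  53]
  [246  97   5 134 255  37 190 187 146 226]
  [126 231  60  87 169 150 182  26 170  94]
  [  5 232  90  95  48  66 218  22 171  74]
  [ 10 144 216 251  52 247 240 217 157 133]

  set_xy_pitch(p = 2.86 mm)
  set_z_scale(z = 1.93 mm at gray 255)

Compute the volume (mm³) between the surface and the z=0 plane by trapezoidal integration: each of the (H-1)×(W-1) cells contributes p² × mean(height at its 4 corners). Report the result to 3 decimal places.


937.401

height_mm = gray/255 × 1.93; cell vol = 2.86² × mean(4 corners)
unit = 2.86² × 1.93 / (4×255) = 0.0154771 mm³ per gray-sum
row 0: Σ corner-gray over 9 cells = 3991  → 61.7691
row 1: Σ corner-gray over 9 cells = 3900  → 60.3606
row 2: Σ corner-gray over 9 cells = 5303  → 82.0750
row 3: Σ corner-gray over 9 cells = 4924  → 76.2092
row 4: Σ corner-gray over 9 cells = 4592  → 71.0708
row 5: Σ corner-gray over 9 cells = 4705  → 72.8197
row 6: Σ corner-gray over 9 cells = 3950  → 61.1345
row 7: Σ corner-gray over 9 cells = 4794  → 74.1972
row 8: Σ corner-gray over 9 cells = 5116  → 79.1808
row 9: Σ corner-gray over 9 cells = 4861  → 75.2341
row 10: Σ corner-gray over 9 cells = 4944  → 76.5187
row 11: Σ corner-gray over 9 cells = 4333  → 67.0622
row 12: Σ corner-gray over 9 cells = 5154  → 79.7689
Σ rows: total corner-gray = 60567  → 937.4007 mm³


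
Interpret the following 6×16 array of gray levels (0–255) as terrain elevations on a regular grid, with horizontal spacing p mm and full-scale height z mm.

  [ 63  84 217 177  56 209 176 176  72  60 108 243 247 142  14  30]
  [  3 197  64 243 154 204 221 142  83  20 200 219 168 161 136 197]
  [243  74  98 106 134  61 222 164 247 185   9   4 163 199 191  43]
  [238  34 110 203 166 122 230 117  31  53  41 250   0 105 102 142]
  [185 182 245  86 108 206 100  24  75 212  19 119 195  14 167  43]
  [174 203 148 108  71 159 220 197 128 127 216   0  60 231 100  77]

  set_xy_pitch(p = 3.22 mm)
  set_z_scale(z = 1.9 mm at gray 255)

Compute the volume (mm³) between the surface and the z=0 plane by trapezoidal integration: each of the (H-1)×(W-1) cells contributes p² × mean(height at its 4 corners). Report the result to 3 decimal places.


height_mm = gray/255 × 1.9; cell vol = 3.22² × mean(4 corners)
unit = 3.22² × 1.9 / (4×255) = 0.0193137 mm³ per gray-sum
row 0: Σ corner-gray over 15 cells = 8679  → 167.6235
row 1: Σ corner-gray over 15 cells = 8624  → 166.5612
row 2: Σ corner-gray over 15 cells = 7508  → 145.0072
row 3: Σ corner-gray over 15 cells = 7240  → 139.8311
row 4: Σ corner-gray over 15 cells = 7919  → 152.9451
Σ rows: total corner-gray = 39970  → 771.9680 mm³

771.968


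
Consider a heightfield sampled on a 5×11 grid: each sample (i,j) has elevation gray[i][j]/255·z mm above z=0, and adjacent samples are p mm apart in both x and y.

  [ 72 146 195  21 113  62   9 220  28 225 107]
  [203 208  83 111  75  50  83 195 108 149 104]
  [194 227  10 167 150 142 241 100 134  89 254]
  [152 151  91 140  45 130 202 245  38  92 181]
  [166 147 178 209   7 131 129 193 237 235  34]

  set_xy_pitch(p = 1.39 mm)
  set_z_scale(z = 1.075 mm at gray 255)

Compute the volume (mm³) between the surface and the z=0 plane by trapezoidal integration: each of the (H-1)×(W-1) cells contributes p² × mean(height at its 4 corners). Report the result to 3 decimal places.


height_mm = gray/255 × 1.075; cell vol = 1.39² × mean(4 corners)
unit = 1.39² × 1.075 / (4×255) = 0.00203628 mm³ per gray-sum
row 0: Σ corner-gray over 10 cells = 4648  → 9.4646
row 1: Σ corner-gray over 10 cells = 5399  → 10.9939
row 2: Σ corner-gray over 10 cells = 5569  → 11.3401
row 3: Σ corner-gray over 10 cells = 5733  → 11.6740
Σ rows: total corner-gray = 21349  → 43.4726 mm³

43.473


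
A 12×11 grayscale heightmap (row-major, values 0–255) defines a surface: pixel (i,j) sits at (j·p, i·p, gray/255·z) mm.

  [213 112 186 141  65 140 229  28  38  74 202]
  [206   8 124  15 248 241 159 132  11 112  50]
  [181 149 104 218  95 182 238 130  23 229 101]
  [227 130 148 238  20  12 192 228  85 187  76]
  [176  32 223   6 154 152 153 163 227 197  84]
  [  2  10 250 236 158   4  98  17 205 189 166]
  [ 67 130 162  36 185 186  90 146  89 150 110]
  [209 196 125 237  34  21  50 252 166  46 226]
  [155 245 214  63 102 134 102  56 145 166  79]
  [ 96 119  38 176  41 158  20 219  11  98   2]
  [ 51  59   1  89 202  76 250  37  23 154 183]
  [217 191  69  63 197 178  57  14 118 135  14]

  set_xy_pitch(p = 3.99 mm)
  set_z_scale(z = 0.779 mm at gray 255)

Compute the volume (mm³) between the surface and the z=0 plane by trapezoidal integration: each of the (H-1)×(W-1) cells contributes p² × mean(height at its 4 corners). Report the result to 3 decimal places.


672.783

height_mm = gray/255 × 0.779; cell vol = 3.99² × mean(4 corners)
unit = 3.99² × 0.779 / (4×255) = 0.0121586 mm³ per gray-sum
row 0: Σ corner-gray over 10 cells = 4797  → 58.3247
row 1: Σ corner-gray over 10 cells = 5374  → 65.3402
row 2: Σ corner-gray over 10 cells = 5801  → 70.5320
row 3: Σ corner-gray over 10 cells = 5657  → 68.7811
row 4: Σ corner-gray over 10 cells = 5376  → 65.3646
row 5: Σ corner-gray over 10 cells = 5027  → 61.1212
row 6: Σ corner-gray over 10 cells = 5214  → 63.3949
row 7: Σ corner-gray over 10 cells = 5377  → 65.3767
row 8: Σ corner-gray over 10 cells = 4546  → 55.2729
row 9: Σ corner-gray over 10 cells = 3874  → 47.1024
row 10: Σ corner-gray over 10 cells = 4291  → 52.1725
Σ rows: total corner-gray = 55334  → 672.7832 mm³


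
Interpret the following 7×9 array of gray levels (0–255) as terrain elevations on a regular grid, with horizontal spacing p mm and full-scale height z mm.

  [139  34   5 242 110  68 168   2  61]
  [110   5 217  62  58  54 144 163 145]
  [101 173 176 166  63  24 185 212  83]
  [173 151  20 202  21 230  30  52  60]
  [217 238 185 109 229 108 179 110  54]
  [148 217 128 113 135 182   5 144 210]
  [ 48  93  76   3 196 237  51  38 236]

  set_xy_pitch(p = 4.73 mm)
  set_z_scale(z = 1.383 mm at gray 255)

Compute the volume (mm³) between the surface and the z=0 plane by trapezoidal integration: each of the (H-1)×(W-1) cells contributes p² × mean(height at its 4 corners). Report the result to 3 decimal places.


718.697

height_mm = gray/255 × 1.383; cell vol = 4.73² × mean(4 corners)
unit = 4.73² × 1.383 / (4×255) = 0.030335 mm³ per gray-sum
row 0: Σ corner-gray over 8 cells = 3119  → 94.6149
row 1: Σ corner-gray over 8 cells = 3843  → 116.5775
row 2: Σ corner-gray over 8 cells = 3827  → 116.0921
row 3: Σ corner-gray over 8 cells = 4232  → 128.3778
row 4: Σ corner-gray over 8 cells = 4793  → 145.3958
row 5: Σ corner-gray over 8 cells = 3878  → 117.6392
Σ rows: total corner-gray = 23692  → 718.6973 mm³


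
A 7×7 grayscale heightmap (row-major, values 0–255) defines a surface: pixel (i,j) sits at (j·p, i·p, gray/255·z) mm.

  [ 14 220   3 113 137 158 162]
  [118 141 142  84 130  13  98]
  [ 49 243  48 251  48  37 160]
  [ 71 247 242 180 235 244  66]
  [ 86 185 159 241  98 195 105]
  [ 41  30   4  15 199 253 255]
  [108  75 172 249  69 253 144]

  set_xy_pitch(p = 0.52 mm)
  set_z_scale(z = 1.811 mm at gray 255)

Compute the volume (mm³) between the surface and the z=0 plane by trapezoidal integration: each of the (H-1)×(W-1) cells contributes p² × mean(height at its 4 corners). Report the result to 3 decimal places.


9.640

height_mm = gray/255 × 1.811; cell vol = 0.52² × mean(4 corners)
unit = 0.52² × 1.811 / (4×255) = 0.000480093 mm³ per gray-sum
row 0: Σ corner-gray over 6 cells = 2674  → 1.2838
row 1: Σ corner-gray over 6 cells = 2699  → 1.2958
row 2: Σ corner-gray over 6 cells = 3896  → 1.8704
row 3: Σ corner-gray over 6 cells = 4380  → 2.1028
row 4: Σ corner-gray over 6 cells = 3245  → 1.5579
row 5: Σ corner-gray over 6 cells = 3186  → 1.5296
Σ rows: total corner-gray = 20080  → 9.6403 mm³


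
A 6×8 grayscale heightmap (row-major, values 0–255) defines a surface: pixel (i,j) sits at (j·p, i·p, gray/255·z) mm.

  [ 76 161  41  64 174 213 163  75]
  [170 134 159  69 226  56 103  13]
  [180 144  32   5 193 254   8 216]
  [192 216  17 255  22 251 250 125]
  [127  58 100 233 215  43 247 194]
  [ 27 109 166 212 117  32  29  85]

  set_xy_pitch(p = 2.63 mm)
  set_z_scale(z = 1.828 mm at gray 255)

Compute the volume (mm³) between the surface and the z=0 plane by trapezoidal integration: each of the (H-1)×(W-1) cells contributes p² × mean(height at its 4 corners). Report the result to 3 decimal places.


233.284

height_mm = gray/255 × 1.828; cell vol = 2.63² × mean(4 corners)
unit = 2.63² × 1.828 / (4×255) = 0.0123962 mm³ per gray-sum
row 0: Σ corner-gray over 7 cells = 3460  → 42.8907
row 1: Σ corner-gray over 7 cells = 3345  → 41.4652
row 2: Σ corner-gray over 7 cells = 4007  → 49.6715
row 3: Σ corner-gray over 7 cells = 4452  → 55.1877
row 4: Σ corner-gray over 7 cells = 3555  → 44.0684
Σ rows: total corner-gray = 18819  → 233.2835 mm³


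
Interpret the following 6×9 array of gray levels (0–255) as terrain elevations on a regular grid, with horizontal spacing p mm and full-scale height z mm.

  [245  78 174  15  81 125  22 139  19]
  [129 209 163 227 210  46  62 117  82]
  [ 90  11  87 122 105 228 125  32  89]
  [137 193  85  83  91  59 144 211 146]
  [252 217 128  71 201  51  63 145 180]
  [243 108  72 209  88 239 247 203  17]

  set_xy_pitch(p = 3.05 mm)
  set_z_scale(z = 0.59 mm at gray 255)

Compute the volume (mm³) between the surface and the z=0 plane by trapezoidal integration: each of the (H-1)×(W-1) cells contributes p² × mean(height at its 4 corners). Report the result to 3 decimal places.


109.113

height_mm = gray/255 × 0.59; cell vol = 3.05² × mean(4 corners)
unit = 3.05² × 0.59 / (4×255) = 0.00538086 mm³ per gray-sum
row 0: Σ corner-gray over 8 cells = 3811  → 20.5064
row 1: Σ corner-gray over 8 cells = 3878  → 20.8670
row 2: Σ corner-gray over 8 cells = 3614  → 19.4464
row 3: Σ corner-gray over 8 cells = 4199  → 22.5942
row 4: Σ corner-gray over 8 cells = 4776  → 25.6990
Σ rows: total corner-gray = 20278  → 109.1130 mm³


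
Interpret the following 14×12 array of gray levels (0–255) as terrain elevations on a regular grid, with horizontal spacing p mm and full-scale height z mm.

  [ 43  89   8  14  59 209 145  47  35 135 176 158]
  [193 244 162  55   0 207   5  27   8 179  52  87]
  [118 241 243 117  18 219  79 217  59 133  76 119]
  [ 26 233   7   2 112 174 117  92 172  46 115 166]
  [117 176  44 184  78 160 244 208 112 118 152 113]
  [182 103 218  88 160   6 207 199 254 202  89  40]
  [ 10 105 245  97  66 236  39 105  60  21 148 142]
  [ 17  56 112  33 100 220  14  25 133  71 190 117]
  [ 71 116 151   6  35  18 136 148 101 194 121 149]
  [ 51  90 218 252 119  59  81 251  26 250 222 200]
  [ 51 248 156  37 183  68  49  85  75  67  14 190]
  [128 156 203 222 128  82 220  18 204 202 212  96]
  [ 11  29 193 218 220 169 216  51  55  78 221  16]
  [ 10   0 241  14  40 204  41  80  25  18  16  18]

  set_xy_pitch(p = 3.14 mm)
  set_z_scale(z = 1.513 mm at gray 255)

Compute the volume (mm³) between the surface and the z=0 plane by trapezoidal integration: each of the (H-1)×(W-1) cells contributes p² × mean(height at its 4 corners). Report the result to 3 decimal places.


1007.507

height_mm = gray/255 × 1.513; cell vol = 3.14² × mean(4 corners)
unit = 3.14² × 1.513 / (4×255) = 0.0146251 mm³ per gray-sum
row 0: Σ corner-gray over 11 cells = 4193  → 61.3229
row 1: Σ corner-gray over 11 cells = 5199  → 76.0358
row 2: Σ corner-gray over 11 cells = 5373  → 78.5805
row 3: Σ corner-gray over 11 cells = 5514  → 80.6427
row 4: Σ corner-gray over 11 cells = 6456  → 94.4195
row 5: Σ corner-gray over 11 cells = 5670  → 82.9242
row 6: Σ corner-gray over 11 cells = 4438  → 64.9061
row 7: Σ corner-gray over 11 cells = 4314  → 63.0926
row 8: Σ corner-gray over 11 cells = 5659  → 82.7633
row 9: Σ corner-gray over 11 cells = 5592  → 81.7834
row 10: Σ corner-gray over 11 cells = 5723  → 83.6993
row 11: Σ corner-gray over 11 cells = 6445  → 94.2586
row 12: Σ corner-gray over 11 cells = 4313  → 63.0779
Σ rows: total corner-gray = 68889  → 1007.5067 mm³


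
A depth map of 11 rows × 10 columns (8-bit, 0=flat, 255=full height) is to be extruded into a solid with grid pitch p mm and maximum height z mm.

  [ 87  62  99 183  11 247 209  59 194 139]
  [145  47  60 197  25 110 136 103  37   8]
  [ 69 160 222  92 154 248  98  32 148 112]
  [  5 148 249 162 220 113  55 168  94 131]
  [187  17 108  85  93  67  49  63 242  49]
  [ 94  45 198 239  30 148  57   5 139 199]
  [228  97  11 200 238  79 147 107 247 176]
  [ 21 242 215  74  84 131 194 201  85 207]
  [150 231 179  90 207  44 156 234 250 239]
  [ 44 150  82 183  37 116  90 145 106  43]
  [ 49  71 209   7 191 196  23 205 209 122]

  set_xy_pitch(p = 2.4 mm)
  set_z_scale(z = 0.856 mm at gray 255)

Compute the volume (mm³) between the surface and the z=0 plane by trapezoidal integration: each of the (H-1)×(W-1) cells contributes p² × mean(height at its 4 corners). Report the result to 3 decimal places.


223.427

height_mm = gray/255 × 0.856; cell vol = 2.4² × mean(4 corners)
unit = 2.4² × 0.856 / (4×255) = 0.00483388 mm³ per gray-sum
row 0: Σ corner-gray over 9 cells = 3937  → 19.0310
row 1: Σ corner-gray over 9 cells = 4072  → 19.6836
row 2: Σ corner-gray over 9 cells = 5043  → 24.3773
row 3: Σ corner-gray over 9 cells = 4238  → 20.4860
row 4: Σ corner-gray over 9 cells = 3699  → 17.8805
row 5: Σ corner-gray over 9 cells = 4671  → 22.5791
row 6: Σ corner-gray over 9 cells = 5336  → 25.7936
row 7: Σ corner-gray over 9 cells = 5851  → 28.2830
row 8: Σ corner-gray over 9 cells = 5076  → 24.5368
row 9: Σ corner-gray over 9 cells = 4298  → 20.7760
Σ rows: total corner-gray = 46221  → 223.4269 mm³


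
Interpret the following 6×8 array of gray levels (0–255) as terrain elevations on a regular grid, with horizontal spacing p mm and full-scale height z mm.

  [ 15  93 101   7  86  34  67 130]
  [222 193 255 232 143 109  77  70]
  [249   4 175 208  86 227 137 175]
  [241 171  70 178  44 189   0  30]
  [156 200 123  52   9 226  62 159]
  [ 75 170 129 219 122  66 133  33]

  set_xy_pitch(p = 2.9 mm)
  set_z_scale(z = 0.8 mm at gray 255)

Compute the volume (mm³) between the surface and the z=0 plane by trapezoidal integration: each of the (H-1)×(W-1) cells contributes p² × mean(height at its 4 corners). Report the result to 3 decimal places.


height_mm = gray/255 × 0.8; cell vol = 2.9² × mean(4 corners)
unit = 2.9² × 0.8 / (4×255) = 0.00659608 mm³ per gray-sum
row 0: Σ corner-gray over 7 cells = 3231  → 21.3119
row 1: Σ corner-gray over 7 cells = 4408  → 29.0755
row 2: Σ corner-gray over 7 cells = 3673  → 24.2274
row 3: Σ corner-gray over 7 cells = 3234  → 21.3317
row 4: Σ corner-gray over 7 cells = 3445  → 22.7235
Σ rows: total corner-gray = 17991  → 118.6700 mm³

118.670


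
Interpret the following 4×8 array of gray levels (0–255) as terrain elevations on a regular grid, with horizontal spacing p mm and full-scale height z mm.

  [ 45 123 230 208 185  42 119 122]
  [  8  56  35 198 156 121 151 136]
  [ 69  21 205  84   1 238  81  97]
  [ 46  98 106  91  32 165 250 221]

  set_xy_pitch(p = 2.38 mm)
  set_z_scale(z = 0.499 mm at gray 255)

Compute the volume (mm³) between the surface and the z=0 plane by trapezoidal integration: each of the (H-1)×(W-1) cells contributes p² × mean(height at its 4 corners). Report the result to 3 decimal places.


height_mm = gray/255 × 0.499; cell vol = 2.38² × mean(4 corners)
unit = 2.38² × 0.499 / (4×255) = 0.00277111 mm³ per gray-sum
row 0: Σ corner-gray over 7 cells = 3559  → 9.8624
row 1: Σ corner-gray over 7 cells = 3004  → 8.3244
row 2: Σ corner-gray over 7 cells = 3177  → 8.8038
Σ rows: total corner-gray = 9740  → 26.9906 mm³

26.991


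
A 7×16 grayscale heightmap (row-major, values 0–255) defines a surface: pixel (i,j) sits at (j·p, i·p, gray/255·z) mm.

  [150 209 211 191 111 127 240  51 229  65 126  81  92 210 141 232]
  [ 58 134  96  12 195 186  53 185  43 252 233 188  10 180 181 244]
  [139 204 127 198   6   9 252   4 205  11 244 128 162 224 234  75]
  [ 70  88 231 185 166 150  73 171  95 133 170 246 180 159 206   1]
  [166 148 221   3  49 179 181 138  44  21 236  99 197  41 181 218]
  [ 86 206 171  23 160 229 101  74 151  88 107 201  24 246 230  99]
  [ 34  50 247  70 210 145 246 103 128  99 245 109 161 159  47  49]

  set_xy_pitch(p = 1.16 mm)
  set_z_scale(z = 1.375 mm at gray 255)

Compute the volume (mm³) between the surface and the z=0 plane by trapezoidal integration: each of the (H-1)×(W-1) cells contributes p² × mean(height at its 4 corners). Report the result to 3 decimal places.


height_mm = gray/255 × 1.375; cell vol = 1.16² × mean(4 corners)
unit = 1.16² × 1.375 / (4×255) = 0.00181392 mm³ per gray-sum
row 0: Σ corner-gray over 15 cells = 8748  → 15.8682
row 1: Σ corner-gray over 15 cells = 8428  → 15.2877
row 2: Σ corner-gray over 15 cells = 8807  → 15.9752
row 3: Σ corner-gray over 15 cells = 8437  → 15.3041
row 4: Σ corner-gray over 15 cells = 8067  → 14.6329
row 5: Σ corner-gray over 15 cells = 8328  → 15.1063
Σ rows: total corner-gray = 50815  → 92.1744 mm³

92.174
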